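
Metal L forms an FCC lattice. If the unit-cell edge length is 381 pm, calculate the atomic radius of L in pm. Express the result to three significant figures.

135 pm

In an FCC lattice, atoms touch along the face diagonal, so √2·a = 4r.
r = √2·a/4 = 1.4142 × 381 / 4 = 135 pm.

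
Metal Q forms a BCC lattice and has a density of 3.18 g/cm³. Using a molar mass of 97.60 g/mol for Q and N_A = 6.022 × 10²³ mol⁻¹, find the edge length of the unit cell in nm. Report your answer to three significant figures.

0.467 nm

With Z = 2 atoms per BCC cell, a³ = Z·M/(N_A·ρ) = 2 × 97.60 / (6.022 × 10²³ × 3.180 g/cm³) = 1.019 × 10^-22 cm³.
a = (1.019 × 10^-22)^(1/3) = 4.671 × 10^-8 cm = 0.467 nm.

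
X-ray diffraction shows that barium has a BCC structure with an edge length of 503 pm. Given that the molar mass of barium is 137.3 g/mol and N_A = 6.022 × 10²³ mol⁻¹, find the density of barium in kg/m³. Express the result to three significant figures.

3580 kg/m³

A BCC unit cell contains Z = 2 atoms.
Cell volume: a³ = (503 pm)³ = (5.030 × 10^-8 cm)³ = 1.273 × 10^-22 cm³.
ρ = Z·M/(N_A·a³) = 2 × 137.3 / (6.022 × 10²³ × 1.273 × 10^-22) = 3.583 g/cm³ = 3580 kg/m³.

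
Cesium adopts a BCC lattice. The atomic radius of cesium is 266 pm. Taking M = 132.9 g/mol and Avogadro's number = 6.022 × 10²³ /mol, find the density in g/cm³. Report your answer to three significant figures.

1.90 g/cm³

In a BCC lattice, atoms touch along the body diagonal, so √3·a = 4r, giving a = 614.3 pm = 6.143 × 10^-8 cm.
With Z = 2, ρ = Z·M/(N_A·a³) = 2 × 132.9 / (6.022 × 10²³ × 2.318 × 10^-22) = 1.904 g/cm³.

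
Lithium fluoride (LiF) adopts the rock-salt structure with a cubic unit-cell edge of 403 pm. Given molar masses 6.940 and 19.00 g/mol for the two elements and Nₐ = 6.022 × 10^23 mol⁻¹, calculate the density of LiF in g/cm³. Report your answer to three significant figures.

2.63 g/cm³

The rock-salt structure contains Z = 4 formula units per cell; M(LiF) = 6.940 + 19.00 = 25.94 g/mol.
a³ = (4.030 × 10^-8 cm)³ = 6.545 × 10^-23 cm³.
ρ = 4 × 25.94 / (6.022 × 10²³ × 6.545 × 10^-23) = 2.633 g/cm³.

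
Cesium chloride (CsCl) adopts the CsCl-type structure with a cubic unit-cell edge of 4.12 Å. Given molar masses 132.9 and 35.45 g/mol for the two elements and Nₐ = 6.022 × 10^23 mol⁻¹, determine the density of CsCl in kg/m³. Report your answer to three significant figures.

4000 kg/m³

The CsCl-type structure contains Z = 1 formula unit per cell; M(CsCl) = 132.9 + 35.45 = 168.35 g/mol.
a³ = (4.120 × 10^-8 cm)³ = 6.993 × 10^-23 cm³.
ρ = 1 × 168.35 / (6.022 × 10²³ × 6.993 × 10^-23) = 3.997 g/cm³ = 4000 kg/m³.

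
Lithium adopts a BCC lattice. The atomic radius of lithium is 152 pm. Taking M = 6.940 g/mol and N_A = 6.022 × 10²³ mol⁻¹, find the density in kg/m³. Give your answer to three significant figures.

533 kg/m³

In a BCC lattice, atoms touch along the body diagonal, so √3·a = 4r, giving a = 351.0 pm = 3.510 × 10^-8 cm.
With Z = 2, ρ = Z·M/(N_A·a³) = 2 × 6.940 / (6.022 × 10²³ × 4.325 × 10^-23) = 0.5329 g/cm³ = 533 kg/m³.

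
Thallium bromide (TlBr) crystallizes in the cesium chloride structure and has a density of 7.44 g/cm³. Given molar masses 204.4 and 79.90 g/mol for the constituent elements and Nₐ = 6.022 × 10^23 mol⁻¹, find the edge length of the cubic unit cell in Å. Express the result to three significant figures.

3.99 Å

M(TlBr) = 284.3 g/mol; Z = 1 formula unit per cell.
a³ = Z·M/(N_A·ρ) = 1 × 284.3 / (6.022 × 10²³ × 7.44) = 6.345 × 10^-23 cm³, so a = 3.989 × 10^-8 cm = 3.99 Å.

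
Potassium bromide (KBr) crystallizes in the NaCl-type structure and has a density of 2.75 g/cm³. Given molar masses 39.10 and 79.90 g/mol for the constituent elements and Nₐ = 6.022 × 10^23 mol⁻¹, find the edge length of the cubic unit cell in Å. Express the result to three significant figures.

M(KBr) = 119.0 g/mol; Z = 4 formula units per cell.
a³ = Z·M/(N_A·ρ) = 4 × 119.0 / (6.022 × 10²³ × 2.75) = 2.874 × 10^-22 cm³, so a = 6.600 × 10^-8 cm = 6.60 Å.

6.60 Å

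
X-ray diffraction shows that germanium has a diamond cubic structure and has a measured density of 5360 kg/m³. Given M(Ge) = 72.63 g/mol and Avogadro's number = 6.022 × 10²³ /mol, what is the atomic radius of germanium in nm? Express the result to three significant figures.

For a diamond cubic cell (Z = 8), a³ = Z·M/(N_A·ρ) = 8 × 72.63 / (6.022 × 10²³ × 5.360) = 1.800 × 10^-22 cm³, so a = 5.646 × 10^-8 cm = 0.5646 nm.
Nearest neighbors lie along the body diagonal with √3·a = 8r, so r = 0.2165 × a = 0.122 nm.

0.122 nm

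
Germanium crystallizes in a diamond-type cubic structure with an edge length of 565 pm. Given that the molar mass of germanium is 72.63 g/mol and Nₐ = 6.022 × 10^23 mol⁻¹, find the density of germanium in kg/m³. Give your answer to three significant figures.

5350 kg/m³

A diamond cubic unit cell contains Z = 8 atoms.
Cell volume: a³ = (565 pm)³ = (5.650 × 10^-8 cm)³ = 1.804 × 10^-22 cm³.
ρ = Z·M/(N_A·a³) = 8 × 72.63 / (6.022 × 10²³ × 1.804 × 10^-22) = 5.350 g/cm³ = 5350 kg/m³.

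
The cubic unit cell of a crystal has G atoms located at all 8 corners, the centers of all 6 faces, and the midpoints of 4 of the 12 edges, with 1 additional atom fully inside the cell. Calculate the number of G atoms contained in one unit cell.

Corner atoms are shared by 8 cells (1/8 each), face atoms by 2 (1/2 each), edge atoms by 4 (1/4 each), interior atoms are unshared.
Net atoms = 8 × 1/8 + 6 × 1/2 + 4 × 1/4 + 1 = 1 + 3 + 1 + 1 = 6.

6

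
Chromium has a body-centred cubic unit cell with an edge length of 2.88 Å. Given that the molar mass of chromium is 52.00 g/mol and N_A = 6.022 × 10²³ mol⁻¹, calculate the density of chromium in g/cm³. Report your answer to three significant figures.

7.23 g/cm³

A BCC unit cell contains Z = 2 atoms.
Cell volume: a³ = (2.88 Å)³ = (2.880 × 10^-8 cm)³ = 2.389 × 10^-23 cm³.
ρ = Z·M/(N_A·a³) = 2 × 52.00 / (6.022 × 10²³ × 2.389 × 10^-23) = 7.230 g/cm³.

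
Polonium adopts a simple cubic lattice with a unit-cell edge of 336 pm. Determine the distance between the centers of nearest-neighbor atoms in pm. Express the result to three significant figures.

336 pm

In a simple cubic structure, atoms touch along the cell edge, so a = 2r; the nearest-neighbor distance equals 2r = 1.000·a.
d = 1.000 × 336 = 336 pm.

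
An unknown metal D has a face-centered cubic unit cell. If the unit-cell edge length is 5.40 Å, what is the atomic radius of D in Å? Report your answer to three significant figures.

1.91 Å

In an FCC lattice, atoms touch along the face diagonal, so √2·a = 4r.
r = √2·a/4 = 1.4142 × 5.40 / 4 = 1.91 Å.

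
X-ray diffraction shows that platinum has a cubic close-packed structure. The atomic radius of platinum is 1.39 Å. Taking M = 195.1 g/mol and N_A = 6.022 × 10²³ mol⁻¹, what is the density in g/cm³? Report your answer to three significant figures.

21.3 g/cm³

In an FCC lattice, atoms touch along the face diagonal, so √2·a = 4r, giving a = 3.932 Å = 3.932 × 10^-8 cm.
With Z = 4, ρ = Z·M/(N_A·a³) = 4 × 195.1 / (6.022 × 10²³ × 6.077 × 10^-23) = 21.33 g/cm³.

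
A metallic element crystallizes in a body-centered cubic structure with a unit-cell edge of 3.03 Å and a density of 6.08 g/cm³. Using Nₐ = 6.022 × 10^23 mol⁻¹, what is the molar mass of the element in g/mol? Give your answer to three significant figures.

50.9 g/mol

A BCC cell has Z = 2 atoms; a = 3.030 × 10^-8 cm.
M = ρ·N_A·a³/Z = 6.08 × 6.022 × 10²³ × 2.782 × 10^-23 / 2 = 50.9 g/mol.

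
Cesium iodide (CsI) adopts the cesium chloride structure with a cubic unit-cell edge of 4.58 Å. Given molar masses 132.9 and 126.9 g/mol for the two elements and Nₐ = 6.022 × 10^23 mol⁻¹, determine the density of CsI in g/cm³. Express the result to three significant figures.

4.49 g/cm³

The cesium chloride structure contains Z = 1 formula unit per cell; M(CsI) = 132.9 + 126.9 = 259.8 g/mol.
a³ = (4.580 × 10^-8 cm)³ = 9.607 × 10^-23 cm³.
ρ = 1 × 259.8 / (6.022 × 10²³ × 9.607 × 10^-23) = 4.491 g/cm³.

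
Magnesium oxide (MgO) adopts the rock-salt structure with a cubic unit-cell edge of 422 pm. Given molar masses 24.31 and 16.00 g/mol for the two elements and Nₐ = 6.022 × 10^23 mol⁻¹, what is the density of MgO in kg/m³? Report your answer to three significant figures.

3560 kg/m³

The rock-salt structure contains Z = 4 formula units per cell; M(MgO) = 24.31 + 16.00 = 40.31 g/mol.
a³ = (4.220 × 10^-8 cm)³ = 7.515 × 10^-23 cm³.
ρ = 4 × 40.31 / (6.022 × 10²³ × 7.515 × 10^-23) = 3.563 g/cm³ = 3560 kg/m³.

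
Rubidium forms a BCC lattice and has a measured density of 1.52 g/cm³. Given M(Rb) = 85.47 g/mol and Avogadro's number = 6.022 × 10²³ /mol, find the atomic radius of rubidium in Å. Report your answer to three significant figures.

2.48 Å

For a BCC cell (Z = 2), a³ = Z·M/(N_A·ρ) = 2 × 85.47 / (6.022 × 10²³ × 1.520) = 1.867 × 10^-22 cm³, so a = 5.716 × 10^-8 cm = 5.716 Å.
Atoms touch along the body diagonal, so √3·a = 4r, so r = 0.4330 × a = 2.48 Å.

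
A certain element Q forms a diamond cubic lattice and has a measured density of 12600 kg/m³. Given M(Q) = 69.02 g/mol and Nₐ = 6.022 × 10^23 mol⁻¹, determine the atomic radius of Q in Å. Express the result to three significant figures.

0.904 Å

For a diamond cubic cell (Z = 8), a³ = Z·M/(N_A·ρ) = 8 × 69.02 / (6.022 × 10²³ × 12.60) = 7.277 × 10^-23 cm³, so a = 4.175 × 10^-8 cm = 4.175 Å.
Nearest neighbors lie along the body diagonal with √3·a = 8r, so r = 0.2165 × a = 0.904 Å.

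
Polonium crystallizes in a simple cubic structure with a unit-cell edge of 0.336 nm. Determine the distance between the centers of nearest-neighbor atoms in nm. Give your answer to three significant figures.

0.336 nm

In a simple cubic structure, atoms touch along the cell edge, so a = 2r; the nearest-neighbor distance equals 2r = 1.000·a.
d = 1.000 × 0.336 = 0.336 nm.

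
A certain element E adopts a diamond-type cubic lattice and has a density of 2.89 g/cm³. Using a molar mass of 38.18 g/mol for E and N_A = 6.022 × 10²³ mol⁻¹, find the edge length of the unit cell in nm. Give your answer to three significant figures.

With Z = 8 atoms per diamond cubic cell, a³ = Z·M/(N_A·ρ) = 8 × 38.18 / (6.022 × 10²³ × 2.890 g/cm³) = 1.755 × 10^-22 cm³.
a = (1.755 × 10^-22)^(1/3) = 5.599 × 10^-8 cm = 0.560 nm.

0.560 nm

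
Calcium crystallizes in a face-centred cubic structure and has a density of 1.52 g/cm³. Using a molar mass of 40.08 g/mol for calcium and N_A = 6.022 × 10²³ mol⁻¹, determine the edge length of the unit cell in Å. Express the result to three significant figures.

With Z = 4 atoms per FCC cell, a³ = Z·M/(N_A·ρ) = 4 × 40.08 / (6.022 × 10²³ × 1.520 g/cm³) = 1.751 × 10^-22 cm³.
a = (1.751 × 10^-22)^(1/3) = 5.595 × 10^-8 cm = 5.60 Å.

5.60 Å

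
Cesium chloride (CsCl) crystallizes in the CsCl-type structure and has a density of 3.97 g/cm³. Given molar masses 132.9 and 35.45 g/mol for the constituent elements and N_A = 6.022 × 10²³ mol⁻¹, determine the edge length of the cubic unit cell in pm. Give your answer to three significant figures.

413 pm

M(CsCl) = 168.35 g/mol; Z = 1 formula unit per cell.
a³ = Z·M/(N_A·ρ) = 1 × 168.35 / (6.022 × 10²³ × 3.97) = 7.042 × 10^-23 cm³, so a = 4.129 × 10^-8 cm = 413 pm.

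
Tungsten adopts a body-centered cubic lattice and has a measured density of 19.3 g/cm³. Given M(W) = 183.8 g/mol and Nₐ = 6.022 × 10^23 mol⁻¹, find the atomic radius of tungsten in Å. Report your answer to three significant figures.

1.37 Å

For a BCC cell (Z = 2), a³ = Z·M/(N_A·ρ) = 2 × 183.8 / (6.022 × 10²³ × 19.30) = 3.163 × 10^-23 cm³, so a = 3.162 × 10^-8 cm = 3.162 Å.
Atoms touch along the body diagonal, so √3·a = 4r, so r = 0.4330 × a = 1.37 Å.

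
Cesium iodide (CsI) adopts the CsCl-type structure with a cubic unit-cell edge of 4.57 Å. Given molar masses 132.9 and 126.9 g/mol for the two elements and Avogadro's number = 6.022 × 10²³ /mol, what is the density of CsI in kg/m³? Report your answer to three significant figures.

4520 kg/m³

The CsCl-type structure contains Z = 1 formula unit per cell; M(CsI) = 132.9 + 126.9 = 259.8 g/mol.
a³ = (4.570 × 10^-8 cm)³ = 9.544 × 10^-23 cm³.
ρ = 1 × 259.8 / (6.022 × 10²³ × 9.544 × 10^-23) = 4.520 g/cm³ = 4520 kg/m³.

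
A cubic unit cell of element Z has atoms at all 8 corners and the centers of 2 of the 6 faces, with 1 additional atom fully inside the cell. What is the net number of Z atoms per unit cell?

Corner atoms are shared by 8 cells (1/8 each), face atoms by 2 (1/2 each), interior atoms are unshared.
Net atoms = 8 × 1/8 + 2 × 1/2 + 1 = 1 + 1 + 1 = 3.

3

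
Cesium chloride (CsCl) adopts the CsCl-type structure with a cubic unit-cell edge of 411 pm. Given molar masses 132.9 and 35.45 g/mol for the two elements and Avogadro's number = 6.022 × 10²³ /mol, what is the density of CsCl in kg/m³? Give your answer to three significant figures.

4030 kg/m³

The CsCl-type structure contains Z = 1 formula unit per cell; M(CsCl) = 132.9 + 35.45 = 168.35 g/mol.
a³ = (4.110 × 10^-8 cm)³ = 6.943 × 10^-23 cm³.
ρ = 1 × 168.35 / (6.022 × 10²³ × 6.943 × 10^-23) = 4.027 g/cm³ = 4030 kg/m³.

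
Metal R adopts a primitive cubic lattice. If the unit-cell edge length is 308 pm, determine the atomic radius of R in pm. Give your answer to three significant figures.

154 pm

In a simple cubic lattice, atoms touch along the cell edge, so a = 2r.
r = a/2 = 308/2 = 154 pm.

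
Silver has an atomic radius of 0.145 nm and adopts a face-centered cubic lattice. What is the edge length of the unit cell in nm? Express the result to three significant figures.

In an FCC lattice, atoms touch along the face diagonal, so √2·a = 4r.
a = 4r/√2 = 4 × 0.145 / 1.4142 = 0.410 nm.

0.410 nm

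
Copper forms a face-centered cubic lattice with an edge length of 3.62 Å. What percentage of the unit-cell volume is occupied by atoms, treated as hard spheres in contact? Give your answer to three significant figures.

In an FCC lattice atoms touch along the face diagonal, so √2·a = 4r, so r = 0.3536a = 1.280 Å.
Packing fraction = Z·(4/3)πr³ / a³ = 4 × (4/3)π × (1.280)³ / (3.62)³ = 0.7405 = 74.0%.

74.0%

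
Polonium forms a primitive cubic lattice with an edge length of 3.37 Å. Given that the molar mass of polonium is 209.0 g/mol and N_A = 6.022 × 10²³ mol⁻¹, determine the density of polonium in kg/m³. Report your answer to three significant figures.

9070 kg/m³

A simple cubic unit cell contains Z = 1 atom.
Cell volume: a³ = (3.37 Å)³ = (3.370 × 10^-8 cm)³ = 3.827 × 10^-23 cm³.
ρ = Z·M/(N_A·a³) = 1 × 209.0 / (6.022 × 10²³ × 3.827 × 10^-23) = 9.068 g/cm³ = 9070 kg/m³.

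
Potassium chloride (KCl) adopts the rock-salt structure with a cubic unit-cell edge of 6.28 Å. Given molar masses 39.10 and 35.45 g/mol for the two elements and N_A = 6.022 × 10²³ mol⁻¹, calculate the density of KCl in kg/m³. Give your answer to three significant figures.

The rock-salt structure contains Z = 4 formula units per cell; M(KCl) = 39.10 + 35.45 = 74.55 g/mol.
a³ = (6.280 × 10^-8 cm)³ = 2.477 × 10^-22 cm³.
ρ = 4 × 74.55 / (6.022 × 10²³ × 2.477 × 10^-22) = 1.999 g/cm³ = 2000 kg/m³.

2000 kg/m³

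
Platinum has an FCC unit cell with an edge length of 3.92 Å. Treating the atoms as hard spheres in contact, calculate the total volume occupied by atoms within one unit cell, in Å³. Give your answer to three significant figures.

44.6 Å³

In an FCC lattice atoms touch along the face diagonal, so √2·a = 4r, so r = 0.3536a = 1.386 Å.
V_atoms = Z × (4/3)πr³ = 4 × (4/3)π × (1.386)³ = 44.6 Å³.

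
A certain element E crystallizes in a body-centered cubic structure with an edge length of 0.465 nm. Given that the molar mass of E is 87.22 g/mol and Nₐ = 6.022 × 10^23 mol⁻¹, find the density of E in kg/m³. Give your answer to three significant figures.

A BCC unit cell contains Z = 2 atoms.
Cell volume: a³ = (0.465 nm)³ = (4.650 × 10^-8 cm)³ = 1.005 × 10^-22 cm³.
ρ = Z·M/(N_A·a³) = 2 × 87.22 / (6.022 × 10²³ × 1.005 × 10^-22) = 2.881 g/cm³ = 2880 kg/m³.

2880 kg/m³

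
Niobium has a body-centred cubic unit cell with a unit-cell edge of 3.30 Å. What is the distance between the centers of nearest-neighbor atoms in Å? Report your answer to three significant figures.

2.86 Å

In a BCC structure, atoms touch along the body diagonal, so √3·a = 4r; the nearest-neighbor distance equals 2r = 0.8660·a.
d = 0.8660 × 3.30 = 2.86 Å.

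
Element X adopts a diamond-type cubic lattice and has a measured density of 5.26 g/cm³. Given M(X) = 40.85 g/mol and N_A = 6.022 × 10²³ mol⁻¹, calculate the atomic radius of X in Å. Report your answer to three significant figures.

For a diamond cubic cell (Z = 8), a³ = Z·M/(N_A·ρ) = 8 × 40.85 / (6.022 × 10²³ × 5.260) = 1.032 × 10^-22 cm³, so a = 4.690 × 10^-8 cm = 4.690 Å.
Nearest neighbors lie along the body diagonal with √3·a = 8r, so r = 0.2165 × a = 1.02 Å.

1.02 Å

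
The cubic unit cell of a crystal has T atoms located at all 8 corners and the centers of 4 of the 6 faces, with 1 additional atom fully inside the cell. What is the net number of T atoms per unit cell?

4

Corner atoms are shared by 8 cells (1/8 each), face atoms by 2 (1/2 each), interior atoms are unshared.
Net atoms = 8 × 1/8 + 4 × 1/2 + 1 = 1 + 2 + 1 = 4.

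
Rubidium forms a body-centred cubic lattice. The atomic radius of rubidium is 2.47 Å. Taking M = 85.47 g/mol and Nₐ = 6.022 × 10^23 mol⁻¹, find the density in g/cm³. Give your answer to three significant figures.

1.53 g/cm³

In a BCC lattice, atoms touch along the body diagonal, so √3·a = 4r, giving a = 5.704 Å = 5.704 × 10^-8 cm.
With Z = 2, ρ = Z·M/(N_A·a³) = 2 × 85.47 / (6.022 × 10²³ × 1.856 × 10^-22) = 1.529 g/cm³.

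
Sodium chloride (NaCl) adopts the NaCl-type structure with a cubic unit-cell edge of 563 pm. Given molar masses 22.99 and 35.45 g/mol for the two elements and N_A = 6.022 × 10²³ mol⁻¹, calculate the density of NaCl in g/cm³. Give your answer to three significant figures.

2.18 g/cm³

The NaCl-type structure contains Z = 4 formula units per cell; M(NaCl) = 22.99 + 35.45 = 58.44 g/mol.
a³ = (5.630 × 10^-8 cm)³ = 1.785 × 10^-22 cm³.
ρ = 4 × 58.44 / (6.022 × 10²³ × 1.785 × 10^-22) = 2.175 g/cm³.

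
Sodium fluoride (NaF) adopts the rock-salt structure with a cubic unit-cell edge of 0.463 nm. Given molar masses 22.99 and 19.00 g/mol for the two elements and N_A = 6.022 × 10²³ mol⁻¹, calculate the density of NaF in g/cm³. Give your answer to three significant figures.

The rock-salt structure contains Z = 4 formula units per cell; M(NaF) = 22.99 + 19.00 = 41.99 g/mol.
a³ = (4.630 × 10^-8 cm)³ = 9.925 × 10^-23 cm³.
ρ = 4 × 41.99 / (6.022 × 10²³ × 9.925 × 10^-23) = 2.810 g/cm³.

2.81 g/cm³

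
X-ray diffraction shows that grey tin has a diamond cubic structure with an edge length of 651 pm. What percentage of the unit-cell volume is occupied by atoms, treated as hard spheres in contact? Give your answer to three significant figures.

34.0%

In a diamond cubic lattice nearest neighbors lie along the body diagonal with √3·a = 8r, so r = 0.2165a = 140.9 pm.
Packing fraction = Z·(4/3)πr³ / a³ = 8 × (4/3)π × (140.9)³ / (651)³ = 0.3401 = 34.0%.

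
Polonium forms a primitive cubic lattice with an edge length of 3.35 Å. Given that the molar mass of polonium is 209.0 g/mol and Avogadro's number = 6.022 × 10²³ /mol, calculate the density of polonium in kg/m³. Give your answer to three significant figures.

A simple cubic unit cell contains Z = 1 atom.
Cell volume: a³ = (3.35 Å)³ = (3.350 × 10^-8 cm)³ = 3.760 × 10^-23 cm³.
ρ = Z·M/(N_A·a³) = 1 × 209.0 / (6.022 × 10²³ × 3.760 × 10^-23) = 9.231 g/cm³ = 9230 kg/m³.

9230 kg/m³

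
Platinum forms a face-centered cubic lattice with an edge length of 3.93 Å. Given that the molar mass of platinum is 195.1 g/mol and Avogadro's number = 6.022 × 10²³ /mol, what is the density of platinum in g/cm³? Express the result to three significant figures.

21.4 g/cm³

An FCC unit cell contains Z = 4 atoms.
Cell volume: a³ = (3.93 Å)³ = (3.930 × 10^-8 cm)³ = 6.070 × 10^-23 cm³.
ρ = Z·M/(N_A·a³) = 4 × 195.1 / (6.022 × 10²³ × 6.070 × 10^-23) = 21.35 g/cm³.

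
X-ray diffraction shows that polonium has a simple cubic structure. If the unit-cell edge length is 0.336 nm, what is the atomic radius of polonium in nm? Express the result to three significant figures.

0.168 nm

In a simple cubic lattice, atoms touch along the cell edge, so a = 2r.
r = a/2 = 0.336/2 = 0.168 nm.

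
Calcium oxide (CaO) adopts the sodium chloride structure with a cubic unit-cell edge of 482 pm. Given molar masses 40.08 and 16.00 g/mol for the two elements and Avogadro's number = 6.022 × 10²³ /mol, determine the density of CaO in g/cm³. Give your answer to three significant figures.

The sodium chloride structure contains Z = 4 formula units per cell; M(CaO) = 40.08 + 16.00 = 56.08 g/mol.
a³ = (4.820 × 10^-8 cm)³ = 1.120 × 10^-22 cm³.
ρ = 4 × 56.08 / (6.022 × 10²³ × 1.120 × 10^-22) = 3.326 g/cm³.

3.33 g/cm³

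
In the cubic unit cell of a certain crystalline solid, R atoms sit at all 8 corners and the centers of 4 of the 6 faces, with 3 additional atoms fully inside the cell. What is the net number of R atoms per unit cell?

Corner atoms are shared by 8 cells (1/8 each), face atoms by 2 (1/2 each), interior atoms are unshared.
Net atoms = 8 × 1/8 + 4 × 1/2 + 3 = 1 + 2 + 3 = 6.

6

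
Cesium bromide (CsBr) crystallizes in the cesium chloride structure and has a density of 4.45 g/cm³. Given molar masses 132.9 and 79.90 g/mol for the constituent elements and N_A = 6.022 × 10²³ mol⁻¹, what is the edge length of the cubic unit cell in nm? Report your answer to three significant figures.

M(CsBr) = 212.8 g/mol; Z = 1 formula unit per cell.
a³ = Z·M/(N_A·ρ) = 1 × 212.8 / (6.022 × 10²³ × 4.45) = 7.941 × 10^-23 cm³, so a = 4.298 × 10^-8 cm = 0.430 nm.

0.430 nm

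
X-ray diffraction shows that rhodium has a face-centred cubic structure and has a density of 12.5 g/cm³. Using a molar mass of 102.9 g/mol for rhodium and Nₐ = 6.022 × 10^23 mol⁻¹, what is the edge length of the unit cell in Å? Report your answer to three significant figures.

3.80 Å

With Z = 4 atoms per FCC cell, a³ = Z·M/(N_A·ρ) = 4 × 102.9 / (6.022 × 10²³ × 12.50 g/cm³) = 5.468 × 10^-23 cm³.
a = (5.468 × 10^-23)^(1/3) = 3.796 × 10^-8 cm = 3.80 Å.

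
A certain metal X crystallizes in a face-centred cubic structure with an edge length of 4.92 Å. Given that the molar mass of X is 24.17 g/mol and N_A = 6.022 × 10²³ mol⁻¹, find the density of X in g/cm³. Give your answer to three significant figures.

An FCC unit cell contains Z = 4 atoms.
Cell volume: a³ = (4.92 Å)³ = (4.920 × 10^-8 cm)³ = 1.191 × 10^-22 cm³.
ρ = Z·M/(N_A·a³) = 4 × 24.17 / (6.022 × 10²³ × 1.191 × 10^-22) = 1.348 g/cm³.

1.35 g/cm³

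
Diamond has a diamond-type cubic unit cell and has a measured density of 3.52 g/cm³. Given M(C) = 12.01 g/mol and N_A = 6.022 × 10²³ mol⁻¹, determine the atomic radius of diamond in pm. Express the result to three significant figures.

For a diamond cubic cell (Z = 8), a³ = Z·M/(N_A·ρ) = 8 × 12.01 / (6.022 × 10²³ × 3.520) = 4.533 × 10^-23 cm³, so a = 3.565 × 10^-8 cm = 356.5 pm.
Nearest neighbors lie along the body diagonal with √3·a = 8r, so r = 0.2165 × a = 77.2 pm.

77.2 pm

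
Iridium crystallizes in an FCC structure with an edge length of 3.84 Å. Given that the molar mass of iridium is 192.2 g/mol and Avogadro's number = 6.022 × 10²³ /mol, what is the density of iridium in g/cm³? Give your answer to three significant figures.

An FCC unit cell contains Z = 4 atoms.
Cell volume: a³ = (3.84 Å)³ = (3.840 × 10^-8 cm)³ = 5.662 × 10^-23 cm³.
ρ = Z·M/(N_A·a³) = 4 × 192.2 / (6.022 × 10²³ × 5.662 × 10^-23) = 22.55 g/cm³.

22.5 g/cm³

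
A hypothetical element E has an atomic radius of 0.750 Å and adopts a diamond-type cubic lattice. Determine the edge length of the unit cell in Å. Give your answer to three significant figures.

In a diamond cubic lattice, nearest neighbors lie along the body diagonal with √3·a = 8r.
a = 8r/√3 = 8 × 0.750 / 1.7321 = 3.46 Å.

3.46 Å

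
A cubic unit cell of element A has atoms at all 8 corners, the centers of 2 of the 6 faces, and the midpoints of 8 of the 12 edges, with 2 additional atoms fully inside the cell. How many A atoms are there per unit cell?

6

Corner atoms are shared by 8 cells (1/8 each), face atoms by 2 (1/2 each), edge atoms by 4 (1/4 each), interior atoms are unshared.
Net atoms = 8 × 1/8 + 2 × 1/2 + 8 × 1/4 + 2 = 1 + 1 + 2 + 2 = 6.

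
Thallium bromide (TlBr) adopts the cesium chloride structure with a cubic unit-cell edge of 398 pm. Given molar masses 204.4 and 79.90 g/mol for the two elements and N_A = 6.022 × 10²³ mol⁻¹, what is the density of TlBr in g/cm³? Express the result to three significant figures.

7.49 g/cm³

The cesium chloride structure contains Z = 1 formula unit per cell; M(TlBr) = 204.4 + 79.90 = 284.3 g/mol.
a³ = (3.980 × 10^-8 cm)³ = 6.304 × 10^-23 cm³.
ρ = 1 × 284.3 / (6.022 × 10²³ × 6.304 × 10^-23) = 7.488 g/cm³.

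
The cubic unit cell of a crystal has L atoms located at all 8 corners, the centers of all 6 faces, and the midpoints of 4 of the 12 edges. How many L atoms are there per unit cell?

Corner atoms are shared by 8 cells (1/8 each), face atoms by 2 (1/2 each), edge atoms by 4 (1/4 each).
Net atoms = 8 × 1/8 + 6 × 1/2 + 4 × 1/4 = 1 + 3 + 1 = 5.

5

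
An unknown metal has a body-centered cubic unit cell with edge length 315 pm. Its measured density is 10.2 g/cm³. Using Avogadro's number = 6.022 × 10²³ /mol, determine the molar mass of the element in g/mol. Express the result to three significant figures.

A BCC cell has Z = 2 atoms; a = 3.150 × 10^-8 cm.
M = ρ·N_A·a³/Z = 10.2 × 6.022 × 10²³ × 3.126 × 10^-23 / 2 = 96.0 g/mol.

96.0 g/mol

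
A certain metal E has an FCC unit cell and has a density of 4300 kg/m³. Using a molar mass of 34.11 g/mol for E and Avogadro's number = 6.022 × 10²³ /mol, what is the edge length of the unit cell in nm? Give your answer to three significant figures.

With Z = 4 atoms per FCC cell, a³ = Z·M/(N_A·ρ) = 4 × 34.11 / (6.022 × 10²³ × 4.300 g/cm³) = 5.269 × 10^-23 cm³.
a = (5.269 × 10^-23)^(1/3) = 3.749 × 10^-8 cm = 0.375 nm.

0.375 nm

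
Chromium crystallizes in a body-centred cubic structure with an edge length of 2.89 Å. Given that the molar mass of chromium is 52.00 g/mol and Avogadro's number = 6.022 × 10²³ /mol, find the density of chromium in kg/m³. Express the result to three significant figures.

A BCC unit cell contains Z = 2 atoms.
Cell volume: a³ = (2.89 Å)³ = (2.890 × 10^-8 cm)³ = 2.414 × 10^-23 cm³.
ρ = Z·M/(N_A·a³) = 2 × 52.00 / (6.022 × 10²³ × 2.414 × 10^-23) = 7.155 g/cm³ = 7150 kg/m³.

7150 kg/m³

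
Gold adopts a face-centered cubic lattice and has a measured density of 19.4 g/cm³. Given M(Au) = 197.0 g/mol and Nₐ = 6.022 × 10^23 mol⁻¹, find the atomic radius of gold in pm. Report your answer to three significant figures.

For an FCC cell (Z = 4), a³ = Z·M/(N_A·ρ) = 4 × 197.0 / (6.022 × 10²³ × 19.40) = 6.745 × 10^-23 cm³, so a = 4.071 × 10^-8 cm = 407.1 pm.
Atoms touch along the face diagonal, so √2·a = 4r, so r = 0.3536 × a = 144 pm.

144 pm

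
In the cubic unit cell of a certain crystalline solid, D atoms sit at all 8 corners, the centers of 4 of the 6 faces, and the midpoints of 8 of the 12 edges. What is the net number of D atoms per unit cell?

5

Corner atoms are shared by 8 cells (1/8 each), face atoms by 2 (1/2 each), edge atoms by 4 (1/4 each).
Net atoms = 8 × 1/8 + 4 × 1/2 + 8 × 1/4 = 1 + 2 + 2 = 5.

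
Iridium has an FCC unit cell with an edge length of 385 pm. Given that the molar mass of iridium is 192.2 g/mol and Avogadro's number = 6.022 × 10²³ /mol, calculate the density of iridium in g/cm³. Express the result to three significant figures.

22.4 g/cm³

An FCC unit cell contains Z = 4 atoms.
Cell volume: a³ = (385 pm)³ = (3.850 × 10^-8 cm)³ = 5.707 × 10^-23 cm³.
ρ = Z·M/(N_A·a³) = 4 × 192.2 / (6.022 × 10²³ × 5.707 × 10^-23) = 22.37 g/cm³.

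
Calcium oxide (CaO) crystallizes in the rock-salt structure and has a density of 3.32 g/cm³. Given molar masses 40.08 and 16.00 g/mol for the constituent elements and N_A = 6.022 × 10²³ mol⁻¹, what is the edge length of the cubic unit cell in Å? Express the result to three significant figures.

M(CaO) = 56.08 g/mol; Z = 4 formula units per cell.
a³ = Z·M/(N_A·ρ) = 4 × 56.08 / (6.022 × 10²³ × 3.32) = 1.122 × 10^-22 cm³, so a = 4.823 × 10^-8 cm = 4.82 Å.

4.82 Å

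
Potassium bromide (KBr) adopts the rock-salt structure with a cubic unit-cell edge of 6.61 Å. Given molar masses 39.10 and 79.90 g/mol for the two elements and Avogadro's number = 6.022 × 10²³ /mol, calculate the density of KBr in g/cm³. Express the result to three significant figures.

The rock-salt structure contains Z = 4 formula units per cell; M(KBr) = 39.10 + 79.90 = 119.0 g/mol.
a³ = (6.610 × 10^-8 cm)³ = 2.888 × 10^-22 cm³.
ρ = 4 × 119.0 / (6.022 × 10²³ × 2.888 × 10^-22) = 2.737 g/cm³.

2.74 g/cm³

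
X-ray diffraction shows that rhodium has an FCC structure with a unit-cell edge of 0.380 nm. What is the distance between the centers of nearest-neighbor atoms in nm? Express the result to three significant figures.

0.269 nm

In an FCC structure, atoms touch along the face diagonal, so √2·a = 4r; the nearest-neighbor distance equals 2r = 0.7071·a.
d = 0.7071 × 0.380 = 0.269 nm.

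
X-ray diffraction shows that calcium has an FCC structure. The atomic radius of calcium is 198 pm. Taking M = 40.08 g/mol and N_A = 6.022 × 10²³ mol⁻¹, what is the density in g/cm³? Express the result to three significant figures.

1.52 g/cm³

In an FCC lattice, atoms touch along the face diagonal, so √2·a = 4r, giving a = 560.0 pm = 5.600 × 10^-8 cm.
With Z = 4, ρ = Z·M/(N_A·a³) = 4 × 40.08 / (6.022 × 10²³ × 1.756 × 10^-22) = 1.516 g/cm³.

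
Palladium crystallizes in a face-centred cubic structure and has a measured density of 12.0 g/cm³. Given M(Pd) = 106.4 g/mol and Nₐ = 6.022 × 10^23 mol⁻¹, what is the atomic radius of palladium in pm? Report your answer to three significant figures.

138 pm

For an FCC cell (Z = 4), a³ = Z·M/(N_A·ρ) = 4 × 106.4 / (6.022 × 10²³ × 12.00) = 5.890 × 10^-23 cm³, so a = 3.891 × 10^-8 cm = 389.1 pm.
Atoms touch along the face diagonal, so √2·a = 4r, so r = 0.3536 × a = 138 pm.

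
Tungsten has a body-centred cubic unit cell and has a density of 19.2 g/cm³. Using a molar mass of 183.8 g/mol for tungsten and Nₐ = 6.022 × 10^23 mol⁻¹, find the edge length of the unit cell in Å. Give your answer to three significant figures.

3.17 Å

With Z = 2 atoms per BCC cell, a³ = Z·M/(N_A·ρ) = 2 × 183.8 / (6.022 × 10²³ × 19.20 g/cm³) = 3.179 × 10^-23 cm³.
a = (3.179 × 10^-23)^(1/3) = 3.168 × 10^-8 cm = 3.17 Å.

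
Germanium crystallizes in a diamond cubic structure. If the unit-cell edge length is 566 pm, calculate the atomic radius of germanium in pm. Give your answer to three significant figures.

123 pm

In a diamond cubic lattice, nearest neighbors lie along the body diagonal with √3·a = 8r.
r = √3·a/8 = 1.7321 × 566 / 8 = 123 pm.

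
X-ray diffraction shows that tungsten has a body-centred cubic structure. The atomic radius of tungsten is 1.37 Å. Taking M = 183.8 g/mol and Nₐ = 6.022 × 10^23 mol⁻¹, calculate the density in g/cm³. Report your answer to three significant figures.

19.3 g/cm³

In a BCC lattice, atoms touch along the body diagonal, so √3·a = 4r, giving a = 3.164 Å = 3.164 × 10^-8 cm.
With Z = 2, ρ = Z·M/(N_A·a³) = 2 × 183.8 / (6.022 × 10²³ × 3.167 × 10^-23) = 19.27 g/cm³.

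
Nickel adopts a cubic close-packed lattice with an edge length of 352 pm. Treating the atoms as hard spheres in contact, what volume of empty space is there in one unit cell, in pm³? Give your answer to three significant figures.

1.13 × 10^7 pm³

In an FCC lattice atoms touch along the face diagonal, so √2·a = 4r, so r = 0.3536a = 124.5 pm.
V_cell = a³ = 4.361 × 10^7 pm³; V_atoms = 4 × (4/3)πr³ = 3.230 × 10^7 pm³.
Empty space = 4.361 × 10^7 − 3.230 × 10^7 = 1.13 × 10^7 pm³.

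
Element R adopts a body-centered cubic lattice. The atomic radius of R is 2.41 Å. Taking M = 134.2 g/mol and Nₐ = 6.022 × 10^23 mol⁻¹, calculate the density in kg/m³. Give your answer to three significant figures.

2590 kg/m³

In a BCC lattice, atoms touch along the body diagonal, so √3·a = 4r, giving a = 5.566 Å = 5.566 × 10^-8 cm.
With Z = 2, ρ = Z·M/(N_A·a³) = 2 × 134.2 / (6.022 × 10²³ × 1.724 × 10^-22) = 2.585 g/cm³ = 2590 kg/m³.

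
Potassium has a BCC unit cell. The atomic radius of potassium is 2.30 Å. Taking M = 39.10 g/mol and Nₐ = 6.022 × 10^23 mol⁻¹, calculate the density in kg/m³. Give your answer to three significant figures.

867 kg/m³

In a BCC lattice, atoms touch along the body diagonal, so √3·a = 4r, giving a = 5.312 Å = 5.312 × 10^-8 cm.
With Z = 2, ρ = Z·M/(N_A·a³) = 2 × 39.10 / (6.022 × 10²³ × 1.499 × 10^-22) = 0.8665 g/cm³ = 867 kg/m³.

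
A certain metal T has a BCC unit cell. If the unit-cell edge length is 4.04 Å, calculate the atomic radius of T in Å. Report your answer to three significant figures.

1.75 Å

In a BCC lattice, atoms touch along the body diagonal, so √3·a = 4r.
r = √3·a/4 = 1.7321 × 4.04 / 4 = 1.75 Å.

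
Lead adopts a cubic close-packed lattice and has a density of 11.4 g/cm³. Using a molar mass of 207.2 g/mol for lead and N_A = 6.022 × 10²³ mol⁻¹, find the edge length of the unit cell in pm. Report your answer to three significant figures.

With Z = 4 atoms per FCC cell, a³ = Z·M/(N_A·ρ) = 4 × 207.2 / (6.022 × 10²³ × 11.40 g/cm³) = 1.207 × 10^-22 cm³.
a = (1.207 × 10^-22)^(1/3) = 4.942 × 10^-8 cm = 494 pm.

494 pm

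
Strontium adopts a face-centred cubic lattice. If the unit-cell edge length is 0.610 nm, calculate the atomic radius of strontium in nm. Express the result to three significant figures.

In an FCC lattice, atoms touch along the face diagonal, so √2·a = 4r.
r = √2·a/4 = 1.4142 × 0.610 / 4 = 0.216 nm.

0.216 nm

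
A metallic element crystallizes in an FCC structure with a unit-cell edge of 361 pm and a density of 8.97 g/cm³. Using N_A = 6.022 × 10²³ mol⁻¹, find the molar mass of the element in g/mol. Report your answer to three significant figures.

63.5 g/mol

An FCC cell has Z = 4 atoms; a = 3.610 × 10^-8 cm.
M = ρ·N_A·a³/Z = 8.97 × 6.022 × 10²³ × 4.705 × 10^-23 / 4 = 63.5 g/mol.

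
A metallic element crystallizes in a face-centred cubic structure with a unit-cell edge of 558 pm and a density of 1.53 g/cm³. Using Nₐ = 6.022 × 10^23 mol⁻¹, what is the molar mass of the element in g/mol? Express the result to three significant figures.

An FCC cell has Z = 4 atoms; a = 5.580 × 10^-8 cm.
M = ρ·N_A·a³/Z = 1.53 × 6.022 × 10²³ × 1.737 × 10^-22 / 4 = 40.0 g/mol.

40.0 g/mol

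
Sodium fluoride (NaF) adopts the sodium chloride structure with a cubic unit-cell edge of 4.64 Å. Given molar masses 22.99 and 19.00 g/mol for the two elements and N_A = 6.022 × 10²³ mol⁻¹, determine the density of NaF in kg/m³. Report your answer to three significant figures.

2790 kg/m³

The sodium chloride structure contains Z = 4 formula units per cell; M(NaF) = 22.99 + 19.00 = 41.99 g/mol.
a³ = (4.640 × 10^-8 cm)³ = 9.990 × 10^-23 cm³.
ρ = 4 × 41.99 / (6.022 × 10²³ × 9.990 × 10^-23) = 2.792 g/cm³ = 2790 kg/m³.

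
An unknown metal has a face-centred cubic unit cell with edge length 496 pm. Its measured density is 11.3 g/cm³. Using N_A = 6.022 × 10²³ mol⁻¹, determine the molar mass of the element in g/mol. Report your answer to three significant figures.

An FCC cell has Z = 4 atoms; a = 4.960 × 10^-8 cm.
M = ρ·N_A·a³/Z = 11.3 × 6.022 × 10²³ × 1.220 × 10^-22 / 4 = 208 g/mol.

208 g/mol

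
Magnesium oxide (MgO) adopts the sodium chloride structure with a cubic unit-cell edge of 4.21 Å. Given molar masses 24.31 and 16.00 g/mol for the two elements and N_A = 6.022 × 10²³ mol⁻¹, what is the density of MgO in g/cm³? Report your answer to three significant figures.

The sodium chloride structure contains Z = 4 formula units per cell; M(MgO) = 24.31 + 16.00 = 40.31 g/mol.
a³ = (4.210 × 10^-8 cm)³ = 7.462 × 10^-23 cm³.
ρ = 4 × 40.31 / (6.022 × 10²³ × 7.462 × 10^-23) = 3.588 g/cm³.

3.59 g/cm³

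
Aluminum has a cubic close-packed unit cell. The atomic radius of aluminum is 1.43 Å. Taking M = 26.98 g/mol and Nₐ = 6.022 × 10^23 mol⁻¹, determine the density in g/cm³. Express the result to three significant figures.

2.71 g/cm³

In an FCC lattice, atoms touch along the face diagonal, so √2·a = 4r, giving a = 4.045 Å = 4.045 × 10^-8 cm.
With Z = 4, ρ = Z·M/(N_A·a³) = 4 × 26.98 / (6.022 × 10²³ × 6.617 × 10^-23) = 2.708 g/cm³.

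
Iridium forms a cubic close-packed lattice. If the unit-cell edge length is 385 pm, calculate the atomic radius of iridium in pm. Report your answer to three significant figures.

136 pm

In an FCC lattice, atoms touch along the face diagonal, so √2·a = 4r.
r = √2·a/4 = 1.4142 × 385 / 4 = 136 pm.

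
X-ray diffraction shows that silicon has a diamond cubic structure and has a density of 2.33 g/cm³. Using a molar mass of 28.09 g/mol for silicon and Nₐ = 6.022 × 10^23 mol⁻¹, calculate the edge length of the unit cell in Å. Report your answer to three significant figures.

With Z = 8 atoms per diamond cubic cell, a³ = Z·M/(N_A·ρ) = 8 × 28.09 / (6.022 × 10²³ × 2.330 g/cm³) = 1.602 × 10^-22 cm³.
a = (1.602 × 10^-22)^(1/3) = 5.431 × 10^-8 cm = 5.43 Å.

5.43 Å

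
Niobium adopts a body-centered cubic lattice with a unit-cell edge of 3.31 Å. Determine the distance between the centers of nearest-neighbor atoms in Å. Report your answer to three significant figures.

In a BCC structure, atoms touch along the body diagonal, so √3·a = 4r; the nearest-neighbor distance equals 2r = 0.8660·a.
d = 0.8660 × 3.31 = 2.87 Å.

2.87 Å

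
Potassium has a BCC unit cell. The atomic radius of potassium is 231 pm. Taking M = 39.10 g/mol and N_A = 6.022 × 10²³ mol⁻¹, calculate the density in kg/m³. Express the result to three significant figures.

In a BCC lattice, atoms touch along the body diagonal, so √3·a = 4r, giving a = 533.5 pm = 5.335 × 10^-8 cm.
With Z = 2, ρ = Z·M/(N_A·a³) = 2 × 39.10 / (6.022 × 10²³ × 1.518 × 10^-22) = 0.8553 g/cm³ = 855 kg/m³.

855 kg/m³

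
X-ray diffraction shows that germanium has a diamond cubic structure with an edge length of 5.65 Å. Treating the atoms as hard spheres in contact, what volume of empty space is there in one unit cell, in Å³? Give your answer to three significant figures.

In a diamond cubic lattice nearest neighbors lie along the body diagonal with √3·a = 8r, so r = 0.2165a = 1.223 Å.
V_cell = a³ = 180.4 Å³; V_atoms = 8 × (4/3)πr³ = 61.34 Å³.
Empty space = 180.4 − 61.34 = 119 Å³.

119 Å³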